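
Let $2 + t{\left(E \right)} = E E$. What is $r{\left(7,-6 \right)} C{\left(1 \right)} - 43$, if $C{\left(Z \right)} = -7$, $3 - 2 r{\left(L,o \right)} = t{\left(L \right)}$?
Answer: $111$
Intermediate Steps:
$t{\left(E \right)} = -2 + E^{2}$ ($t{\left(E \right)} = -2 + E E = -2 + E^{2}$)
$r{\left(L,o \right)} = \frac{5}{2} - \frac{L^{2}}{2}$ ($r{\left(L,o \right)} = \frac{3}{2} - \frac{-2 + L^{2}}{2} = \frac{3}{2} - \left(-1 + \frac{L^{2}}{2}\right) = \frac{5}{2} - \frac{L^{2}}{2}$)
$r{\left(7,-6 \right)} C{\left(1 \right)} - 43 = \left(\frac{5}{2} - \frac{7^{2}}{2}\right) \left(-7\right) - 43 = \left(\frac{5}{2} - \frac{49}{2}\right) \left(-7\right) - 43 = \left(-22\right) \left(-7\right) - 43 = 154 - 43 = 111$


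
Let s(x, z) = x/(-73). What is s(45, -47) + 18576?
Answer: 1356003/73 ≈ 18575.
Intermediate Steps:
s(x, z) = -x/73 (s(x, z) = x*(-1/73) = -x/73)
s(45, -47) + 18576 = -1/73*45 + 18576 = -45/73 + 18576 = 1356003/73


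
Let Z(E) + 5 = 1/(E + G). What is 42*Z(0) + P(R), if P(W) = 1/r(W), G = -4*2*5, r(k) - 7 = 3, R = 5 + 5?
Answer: -4219/20 ≈ -210.95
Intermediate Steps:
R = 10
r(k) = 10 (r(k) = 7 + 3 = 10)
G = -40 (G = -8*5 = -40)
P(W) = ⅒ (P(W) = 1/10 = ⅒)
Z(E) = -5 + 1/(-40 + E) (Z(E) = -5 + 1/(E - 40) = -5 + 1/(-40 + E))
42*Z(0) + P(R) = 42*((201 - 5*0)/(-40 + 0)) + ⅒ = 42*((201 + 0)/(-40)) + ⅒ = 42*(-1/40*201) + ⅒ = 42*(-201/40) + ⅒ = -4221/20 + ⅒ = -4219/20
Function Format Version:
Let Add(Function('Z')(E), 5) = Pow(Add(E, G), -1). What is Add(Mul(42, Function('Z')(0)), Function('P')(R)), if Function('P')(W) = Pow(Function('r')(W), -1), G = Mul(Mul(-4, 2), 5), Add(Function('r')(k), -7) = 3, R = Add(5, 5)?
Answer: Rational(-4219, 20) ≈ -210.95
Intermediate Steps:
R = 10
Function('r')(k) = 10 (Function('r')(k) = Add(7, 3) = 10)
G = -40 (G = Mul(-8, 5) = -40)
Function('P')(W) = Rational(1, 10) (Function('P')(W) = Pow(10, -1) = Rational(1, 10))
Function('Z')(E) = Add(-5, Pow(Add(-40, E), -1)) (Function('Z')(E) = Add(-5, Pow(Add(E, -40), -1)) = Add(-5, Pow(Add(-40, E), -1)))
Add(Mul(42, Function('Z')(0)), Function('P')(R)) = Add(Mul(42, Mul(Pow(Add(-40, 0), -1), Add(201, Mul(-5, 0)))), Rational(1, 10)) = Add(Mul(42, Mul(Pow(-40, -1), Add(201, 0))), Rational(1, 10)) = Add(Mul(42, Mul(Rational(-1, 40), 201)), Rational(1, 10)) = Add(Mul(42, Rational(-201, 40)), Rational(1, 10)) = Add(Rational(-4221, 20), Rational(1, 10)) = Rational(-4219, 20)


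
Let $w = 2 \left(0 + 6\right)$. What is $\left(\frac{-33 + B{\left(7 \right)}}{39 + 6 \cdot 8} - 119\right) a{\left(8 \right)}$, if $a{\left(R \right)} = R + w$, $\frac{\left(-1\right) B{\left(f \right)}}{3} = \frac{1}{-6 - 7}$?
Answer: $- \frac{900100}{377} \approx -2387.5$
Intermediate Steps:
$B{\left(f \right)} = \frac{3}{13}$ ($B{\left(f \right)} = - \frac{3}{-6 - 7} = - \frac{3}{-13} = \left(-3\right) \left(- \frac{1}{13}\right) = \frac{3}{13}$)
$w = 12$ ($w = 2 \cdot 6 = 12$)
$a{\left(R \right)} = 12 + R$ ($a{\left(R \right)} = R + 12 = 12 + R$)
$\left(\frac{-33 + B{\left(7 \right)}}{39 + 6 \cdot 8} - 119\right) a{\left(8 \right)} = \left(\frac{-33 + \frac{3}{13}}{39 + 6 \cdot 8} - 119\right) \left(12 + 8\right) = \left(- \frac{426}{13 \left(39 + 48\right)} - 119\right) 20 = \left(- \frac{426}{13 \cdot 87} - 119\right) 20 = \left(\left(- \frac{426}{13}\right) \frac{1}{87} - 119\right) 20 = \left(- \frac{142}{377} - 119\right) 20 = \left(- \frac{45005}{377}\right) 20 = - \frac{900100}{377}$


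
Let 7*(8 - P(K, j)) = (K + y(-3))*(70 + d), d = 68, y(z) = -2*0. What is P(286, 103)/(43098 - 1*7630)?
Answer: -9853/62069 ≈ -0.15874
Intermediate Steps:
y(z) = 0
P(K, j) = 8 - 138*K/7 (P(K, j) = 8 - (K + 0)*(70 + 68)/7 = 8 - K*138/7 = 8 - 138*K/7)
P(286, 103)/(43098 - 1*7630) = (8 - 138/7*286)/(43098 - 1*7630) = (8 - 39468/7)/(43098 - 7630) = -39412/7/35468 = -39412/7*1/35468 = -9853/62069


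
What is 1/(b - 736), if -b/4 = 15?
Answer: -1/796 ≈ -0.0012563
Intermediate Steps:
b = -60 (b = -4*15 = -60)
1/(b - 736) = 1/(-60 - 736) = 1/(-796) = -1/796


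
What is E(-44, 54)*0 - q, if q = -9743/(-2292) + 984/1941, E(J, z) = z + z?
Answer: -7055497/1482924 ≈ -4.7578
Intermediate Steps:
E(J, z) = 2*z
q = 7055497/1482924 (q = -9743*(-1/2292) + 984*(1/1941) = 9743/2292 + 328/647 = 7055497/1482924 ≈ 4.7578)
E(-44, 54)*0 - q = (2*54)*0 - 1*7055497/1482924 = 108*0 - 7055497/1482924 = 0 - 7055497/1482924 = -7055497/1482924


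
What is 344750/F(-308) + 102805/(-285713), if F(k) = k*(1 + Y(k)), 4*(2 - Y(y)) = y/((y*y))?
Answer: -394378297085/1056280961 ≈ -373.36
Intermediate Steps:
Y(y) = 2 - 1/(4*y) (Y(y) = 2 - y/(4*(y*y)) = 2 - y/(4*(y²)) = 2 - y/(4*y²) = 2 - 1/(4*y))
F(k) = k*(3 - 1/(4*k)) (F(k) = k*(1 + (2 - 1/(4*k))) = k*(3 - 1/(4*k)))
344750/F(-308) + 102805/(-285713) = 344750/(-¼ + 3*(-308)) + 102805/(-285713) = 344750/(-¼ - 924) + 102805*(-1/285713) = 344750/(-3697/4) - 102805/285713 = 344750*(-4/3697) - 102805/285713 = -1379000/3697 - 102805/285713 = -394378297085/1056280961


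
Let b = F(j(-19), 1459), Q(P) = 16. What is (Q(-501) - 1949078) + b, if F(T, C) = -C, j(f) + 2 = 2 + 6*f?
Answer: -1950521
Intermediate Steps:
j(f) = 6*f (j(f) = -2 + (2 + 6*f) = 6*f)
b = -1459 (b = -1*1459 = -1459)
(Q(-501) - 1949078) + b = (16 - 1949078) - 1459 = -1949062 - 1459 = -1950521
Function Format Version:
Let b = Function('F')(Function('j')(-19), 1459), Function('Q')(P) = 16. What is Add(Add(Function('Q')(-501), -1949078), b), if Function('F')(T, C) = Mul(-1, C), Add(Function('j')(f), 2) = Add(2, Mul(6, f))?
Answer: -1950521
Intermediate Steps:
Function('j')(f) = Mul(6, f) (Function('j')(f) = Add(-2, Add(2, Mul(6, f))) = Mul(6, f))
b = -1459 (b = Mul(-1, 1459) = -1459)
Add(Add(Function('Q')(-501), -1949078), b) = Add(Add(16, -1949078), -1459) = Add(-1949062, -1459) = -1950521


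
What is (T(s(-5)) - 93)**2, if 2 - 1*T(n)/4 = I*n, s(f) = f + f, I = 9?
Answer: 75625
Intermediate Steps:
s(f) = 2*f
T(n) = 8 - 36*n
(T(s(-5)) - 93)**2 = ((8 - 72*(-5)) - 93)**2 = ((8 - 36*(-10)) - 93)**2 = ((8 + 360) - 93)**2 = (368 - 93)**2 = 275**2 = 75625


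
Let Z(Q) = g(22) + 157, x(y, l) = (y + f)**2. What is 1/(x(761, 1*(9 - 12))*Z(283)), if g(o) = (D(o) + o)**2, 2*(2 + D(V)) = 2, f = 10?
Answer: 1/355475718 ≈ 2.8131e-9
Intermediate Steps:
D(V) = -1 (D(V) = -2 + (1/2)*2 = -2 + 1 = -1)
g(o) = (-1 + o)**2
x(y, l) = (10 + y)**2 (x(y, l) = (y + 10)**2 = (10 + y)**2)
Z(Q) = 598 (Z(Q) = (-1 + 22)**2 + 157 = 21**2 + 157 = 441 + 157 = 598)
1/(x(761, 1*(9 - 12))*Z(283)) = 1/((10 + 761)**2*598) = (1/598)/771**2 = (1/598)/594441 = (1/594441)*(1/598) = 1/355475718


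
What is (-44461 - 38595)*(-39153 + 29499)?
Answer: 801822624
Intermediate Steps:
(-44461 - 38595)*(-39153 + 29499) = -83056*(-9654) = 801822624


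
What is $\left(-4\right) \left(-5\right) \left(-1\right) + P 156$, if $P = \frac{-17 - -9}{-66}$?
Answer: $- \frac{12}{11} \approx -1.0909$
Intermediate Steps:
$P = \frac{4}{33}$ ($P = \left(-17 + 9\right) \left(- \frac{1}{66}\right) = \left(-8\right) \left(- \frac{1}{66}\right) = \frac{4}{33} \approx 0.12121$)
$\left(-4\right) \left(-5\right) \left(-1\right) + P 156 = \left(-4\right) \left(-5\right) \left(-1\right) + \frac{4}{33} \cdot 156 = 20 \left(-1\right) + \frac{208}{11} = -20 + \frac{208}{11} = - \frac{12}{11}$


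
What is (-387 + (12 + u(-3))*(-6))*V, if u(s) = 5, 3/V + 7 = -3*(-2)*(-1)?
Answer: 1467/13 ≈ 112.85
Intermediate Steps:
V = -3/13 (V = 3/(-7 - 3*(-2)*(-1)) = 3/(-7 + 6*(-1)) = 3/(-7 - 6) = 3/(-13) = 3*(-1/13) = -3/13 ≈ -0.23077)
(-387 + (12 + u(-3))*(-6))*V = (-387 + (12 + 5)*(-6))*(-3/13) = (-387 + 17*(-6))*(-3/13) = (-387 - 102)*(-3/13) = -489*(-3/13) = 1467/13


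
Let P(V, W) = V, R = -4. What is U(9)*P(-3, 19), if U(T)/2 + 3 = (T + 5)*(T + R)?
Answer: -402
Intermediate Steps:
U(T) = -6 + 2*(-4 + T)*(5 + T) (U(T) = -6 + 2*((T + 5)*(T - 4)) = -6 + 2*((5 + T)*(-4 + T)) = -6 + 2*((-4 + T)*(5 + T)) = -6 + 2*(-4 + T)*(5 + T))
U(9)*P(-3, 19) = (-46 + 2*9 + 2*9**2)*(-3) = (-46 + 18 + 2*81)*(-3) = (-46 + 18 + 162)*(-3) = 134*(-3) = -402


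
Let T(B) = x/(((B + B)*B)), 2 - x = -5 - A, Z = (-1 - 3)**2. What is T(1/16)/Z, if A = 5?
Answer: 96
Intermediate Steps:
Z = 16 (Z = (-4)**2 = 16)
x = 12 (x = 2 - (-5 - 1*5) = 2 - (-5 - 5) = 2 - 1*(-10) = 2 + 10 = 12)
T(B) = 6/B**2 (T(B) = 12/(((B + B)*B)) = 12/(((2*B)*B)) = 12/((2*B**2)) = 12*(1/(2*B**2)) = 6/B**2)
T(1/16)/Z = (6/(1/16)**2)/16 = (6/16**(-2))*(1/16) = (6*256)*(1/16) = 1536*(1/16) = 96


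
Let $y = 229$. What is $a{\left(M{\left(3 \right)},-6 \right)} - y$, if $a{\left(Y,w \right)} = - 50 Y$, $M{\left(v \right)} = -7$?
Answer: $121$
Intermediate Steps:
$a{\left(M{\left(3 \right)},-6 \right)} - y = \left(-50\right) \left(-7\right) - 229 = 350 - 229 = 121$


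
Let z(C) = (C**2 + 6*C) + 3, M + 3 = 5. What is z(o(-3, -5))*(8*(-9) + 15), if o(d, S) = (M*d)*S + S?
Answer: -44346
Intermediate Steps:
M = 2 (M = -3 + 5 = 2)
o(d, S) = S + 2*S*d (o(d, S) = (2*d)*S + S = 2*S*d + S = S + 2*S*d)
z(C) = 3 + C**2 + 6*C
z(o(-3, -5))*(8*(-9) + 15) = (3 + (-5*(1 + 2*(-3)))**2 + 6*(-5*(1 + 2*(-3))))*(8*(-9) + 15) = (3 + (-5*(1 - 6))**2 + 6*(-5*(1 - 6)))*(-72 + 15) = (3 + (-5*(-5))**2 + 6*(-5*(-5)))*(-57) = (3 + 25**2 + 6*25)*(-57) = (3 + 625 + 150)*(-57) = 778*(-57) = -44346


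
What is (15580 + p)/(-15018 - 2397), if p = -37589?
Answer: 22009/17415 ≈ 1.2638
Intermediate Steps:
(15580 + p)/(-15018 - 2397) = (15580 - 37589)/(-15018 - 2397) = -22009/(-17415) = -22009*(-1/17415) = 22009/17415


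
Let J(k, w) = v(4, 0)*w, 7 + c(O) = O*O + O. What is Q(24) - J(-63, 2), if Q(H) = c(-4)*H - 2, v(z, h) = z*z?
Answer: 86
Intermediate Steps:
c(O) = -7 + O + O**2 (c(O) = -7 + (O*O + O) = -7 + (O**2 + O) = -7 + (O + O**2) = -7 + O + O**2)
v(z, h) = z**2
J(k, w) = 16*w (J(k, w) = 4**2*w = 16*w)
Q(H) = -2 + 5*H (Q(H) = (-7 - 4 + (-4)**2)*H - 2 = (-7 - 4 + 16)*H - 2 = 5*H - 2 = -2 + 5*H)
Q(24) - J(-63, 2) = (-2 + 5*24) - 16*2 = (-2 + 120) - 1*32 = 118 - 32 = 86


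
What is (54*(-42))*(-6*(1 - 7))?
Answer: -81648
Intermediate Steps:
(54*(-42))*(-6*(1 - 7)) = -(-13608)*(-6) = -2268*36 = -81648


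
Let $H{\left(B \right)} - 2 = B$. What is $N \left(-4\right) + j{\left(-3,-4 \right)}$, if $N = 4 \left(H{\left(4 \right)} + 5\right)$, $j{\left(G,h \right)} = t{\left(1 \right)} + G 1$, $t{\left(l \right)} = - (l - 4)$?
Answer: $-176$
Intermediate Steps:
$H{\left(B \right)} = 2 + B$
$t{\left(l \right)} = 4 - l$ ($t{\left(l \right)} = - (-4 + l) = 4 - l$)
$j{\left(G,h \right)} = 3 + G$ ($j{\left(G,h \right)} = \left(4 - 1\right) + G 1 = \left(4 - 1\right) + G = 3 + G$)
$N = 44$ ($N = 4 \left(\left(2 + 4\right) + 5\right) = 4 \left(6 + 5\right) = 4 \cdot 11 = 44$)
$N \left(-4\right) + j{\left(-3,-4 \right)} = 44 \left(-4\right) + \left(3 - 3\right) = -176 + 0 = -176$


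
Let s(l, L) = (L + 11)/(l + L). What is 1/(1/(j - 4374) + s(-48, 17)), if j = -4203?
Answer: -265887/240187 ≈ -1.1070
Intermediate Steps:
s(l, L) = (11 + L)/(L + l)
1/(1/(j - 4374) + s(-48, 17)) = 1/(1/(-4203 - 4374) + (11 + 17)/(17 - 48)) = 1/(1/(-8577) + 28/(-31)) = 1/(-1/8577 - 1/31*28) = 1/(-1/8577 - 28/31) = 1/(-240187/265887) = -265887/240187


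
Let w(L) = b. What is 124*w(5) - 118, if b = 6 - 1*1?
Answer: 502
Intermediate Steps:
b = 5 (b = 6 - 1 = 5)
w(L) = 5
124*w(5) - 118 = 124*5 - 118 = 620 - 118 = 502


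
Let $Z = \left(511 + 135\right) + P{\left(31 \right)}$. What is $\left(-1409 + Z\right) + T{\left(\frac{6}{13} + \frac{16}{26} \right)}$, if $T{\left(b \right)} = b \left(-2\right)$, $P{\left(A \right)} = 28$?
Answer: $- \frac{9583}{13} \approx -737.15$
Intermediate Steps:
$Z = 674$ ($Z = \left(511 + 135\right) + 28 = 646 + 28 = 674$)
$T{\left(b \right)} = - 2 b$
$\left(-1409 + Z\right) + T{\left(\frac{6}{13} + \frac{16}{26} \right)} = \left(-1409 + 674\right) - 2 \left(\frac{6}{13} + \frac{16}{26}\right) = -735 - 2 \left(6 \cdot \frac{1}{13} + 16 \cdot \frac{1}{26}\right) = -735 - 2 \left(\frac{6}{13} + \frac{8}{13}\right) = -735 - \frac{28}{13} = - \frac{9583}{13}$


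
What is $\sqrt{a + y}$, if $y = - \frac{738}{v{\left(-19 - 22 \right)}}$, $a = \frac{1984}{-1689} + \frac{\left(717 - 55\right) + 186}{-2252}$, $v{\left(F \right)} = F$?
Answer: $\frac{\sqrt{46923798}}{1689} \approx 4.0557$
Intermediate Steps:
$a = - \frac{2620}{1689}$ ($a = 1984 \left(- \frac{1}{1689}\right) + \left(662 + 186\right) \left(- \frac{1}{2252}\right) = - \frac{1984}{1689} + 848 \left(- \frac{1}{2252}\right) = - \frac{1984}{1689} - \frac{212}{563} = - \frac{2620}{1689} \approx -1.5512$)
$y = 18$ ($y = - \frac{738}{-19 - 22} = - \frac{738}{-41} = \left(-738\right) \left(- \frac{1}{41}\right) = 18$)
$\sqrt{a + y} = \sqrt{- \frac{2620}{1689} + 18} = \sqrt{\frac{27782}{1689}} = \frac{\sqrt{46923798}}{1689}$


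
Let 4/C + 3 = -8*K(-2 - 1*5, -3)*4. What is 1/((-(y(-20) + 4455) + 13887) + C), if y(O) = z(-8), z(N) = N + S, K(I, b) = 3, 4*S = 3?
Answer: 396/3737927 ≈ 0.00010594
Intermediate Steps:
S = ¾ (S = (¼)*3 = ¾ ≈ 0.75000)
z(N) = ¾ + N (z(N) = N + ¾ = ¾ + N)
y(O) = -29/4 (y(O) = ¾ - 8 = -29/4)
C = -4/99 (C = 4/(-3 - 8*3*4) = 4/(-3 - 24*4) = 4/(-3 - 96) = 4/(-99) = 4*(-1/99) = -4/99 ≈ -0.040404)
1/((-(y(-20) + 4455) + 13887) + C) = 1/((-(-29/4 + 4455) + 13887) - 4/99) = 1/((-1*17791/4 + 13887) - 4/99) = 1/((-17791/4 + 13887) - 4/99) = 1/(37757/4 - 4/99) = 1/(3737927/396) = 396/3737927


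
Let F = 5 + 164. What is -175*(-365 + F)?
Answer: 34300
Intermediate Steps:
F = 169
-175*(-365 + F) = -175*(-365 + 169) = -175*(-196) = 34300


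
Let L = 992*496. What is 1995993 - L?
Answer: 1503961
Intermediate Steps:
L = 492032
1995993 - L = 1995993 - 1*492032 = 1995993 - 492032 = 1503961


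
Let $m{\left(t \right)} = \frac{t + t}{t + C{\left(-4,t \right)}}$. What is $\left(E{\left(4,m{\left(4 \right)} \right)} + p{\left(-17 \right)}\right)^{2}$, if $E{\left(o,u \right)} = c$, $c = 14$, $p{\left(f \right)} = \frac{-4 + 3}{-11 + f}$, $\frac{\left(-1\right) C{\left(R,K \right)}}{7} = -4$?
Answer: $\frac{154449}{784} \approx 197.0$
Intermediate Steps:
$C{\left(R,K \right)} = 28$ ($C{\left(R,K \right)} = \left(-7\right) \left(-4\right) = 28$)
$p{\left(f \right)} = - \frac{1}{-11 + f}$
$m{\left(t \right)} = \frac{2 t}{28 + t}$ ($m{\left(t \right)} = \frac{t + t}{t + 28} = \frac{2 t}{28 + t}$)
$E{\left(o,u \right)} = 14$
$\left(E{\left(4,m{\left(4 \right)} \right)} + p{\left(-17 \right)}\right)^{2} = \left(14 - \frac{1}{-11 - 17}\right)^{2} = \left(14 - \frac{1}{-28}\right)^{2} = \left(14 - - \frac{1}{28}\right)^{2} = \left(14 + \frac{1}{28}\right)^{2} = \left(\frac{393}{28}\right)^{2} = \frac{154449}{784}$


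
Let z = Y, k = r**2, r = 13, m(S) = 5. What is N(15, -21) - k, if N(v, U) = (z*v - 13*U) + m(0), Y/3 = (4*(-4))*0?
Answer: 109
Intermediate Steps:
Y = 0 (Y = 3*((4*(-4))*0) = 3*(-16*0) = 3*0 = 0)
k = 169 (k = 13**2 = 169)
z = 0
N(v, U) = 5 - 13*U (N(v, U) = (0*v - 13*U) + 5 = (0 - 13*U) + 5 = -13*U + 5 = 5 - 13*U)
N(15, -21) - k = (5 - 13*(-21)) - 1*169 = (5 + 273) - 169 = 278 - 169 = 109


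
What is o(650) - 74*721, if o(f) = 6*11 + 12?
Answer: -53276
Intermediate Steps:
o(f) = 78 (o(f) = 66 + 12 = 78)
o(650) - 74*721 = 78 - 74*721 = 78 - 53354 = -53276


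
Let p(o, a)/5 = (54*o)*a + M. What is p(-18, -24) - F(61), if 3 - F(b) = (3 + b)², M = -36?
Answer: 120553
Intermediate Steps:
F(b) = 3 - (3 + b)²
p(o, a) = -180 + 270*a*o (p(o, a) = 5*((54*o)*a - 36) = 5*(54*a*o - 36) = 5*(-36 + 54*a*o) = -180 + 270*a*o)
p(-18, -24) - F(61) = (-180 + 270*(-24)*(-18)) - (3 - (3 + 61)²) = (-180 + 116640) - (3 - 1*64²) = 116460 - (3 - 1*4096) = 116460 - (3 - 4096) = 116460 - 1*(-4093) = 116460 + 4093 = 120553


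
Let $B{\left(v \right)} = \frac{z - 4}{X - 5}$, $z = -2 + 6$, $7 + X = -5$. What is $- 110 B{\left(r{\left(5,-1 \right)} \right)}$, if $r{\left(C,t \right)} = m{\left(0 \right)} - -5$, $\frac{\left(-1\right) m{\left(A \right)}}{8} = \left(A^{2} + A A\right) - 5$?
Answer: $0$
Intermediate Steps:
$X = -12$ ($X = -7 - 5 = -12$)
$m{\left(A \right)} = 40 - 16 A^{2}$ ($m{\left(A \right)} = - 8 \left(\left(A^{2} + A A\right) - 5\right) = - 8 \left(\left(A^{2} + A^{2}\right) - 5\right) = - 8 \left(2 A^{2} - 5\right) = - 8 \left(-5 + 2 A^{2}\right) = 40 - 16 A^{2}$)
$z = 4$
$r{\left(C,t \right)} = 45$ ($r{\left(C,t \right)} = \left(40 - 16 \cdot 0^{2}\right) - -5 = \left(40 - 0\right) + 5 = \left(40 + 0\right) + 5 = 40 + 5 = 45$)
$B{\left(v \right)} = 0$ ($B{\left(v \right)} = \frac{4 - 4}{-12 - 5} = \frac{0}{-17} = 0 \left(- \frac{1}{17}\right) = 0$)
$- 110 B{\left(r{\left(5,-1 \right)} \right)} = \left(-110\right) 0 = 0$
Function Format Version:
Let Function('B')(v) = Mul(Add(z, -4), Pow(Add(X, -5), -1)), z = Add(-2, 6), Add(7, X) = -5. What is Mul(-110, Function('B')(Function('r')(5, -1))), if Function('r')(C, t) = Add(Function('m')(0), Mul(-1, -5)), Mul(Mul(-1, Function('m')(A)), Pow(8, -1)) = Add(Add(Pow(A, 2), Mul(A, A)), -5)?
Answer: 0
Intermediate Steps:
X = -12 (X = Add(-7, -5) = -12)
Function('m')(A) = Add(40, Mul(-16, Pow(A, 2))) (Function('m')(A) = Mul(-8, Add(Add(Pow(A, 2), Mul(A, A)), -5)) = Mul(-8, Add(Add(Pow(A, 2), Pow(A, 2)), -5)) = Mul(-8, Add(Mul(2, Pow(A, 2)), -5)) = Mul(-8, Add(-5, Mul(2, Pow(A, 2)))) = Add(40, Mul(-16, Pow(A, 2))))
z = 4
Function('r')(C, t) = 45 (Function('r')(C, t) = Add(Add(40, Mul(-16, Pow(0, 2))), Mul(-1, -5)) = Add(Add(40, Mul(-16, 0)), 5) = Add(Add(40, 0), 5) = Add(40, 5) = 45)
Function('B')(v) = 0 (Function('B')(v) = Mul(Add(4, -4), Pow(Add(-12, -5), -1)) = Mul(0, Pow(-17, -1)) = Mul(0, Rational(-1, 17)) = 0)
Mul(-110, Function('B')(Function('r')(5, -1))) = Mul(-110, 0) = 0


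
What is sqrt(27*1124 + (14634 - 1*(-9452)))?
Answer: sqrt(54434) ≈ 233.31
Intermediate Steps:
sqrt(27*1124 + (14634 - 1*(-9452))) = sqrt(30348 + (14634 + 9452)) = sqrt(30348 + 24086) = sqrt(54434)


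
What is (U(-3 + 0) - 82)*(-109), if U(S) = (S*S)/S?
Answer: 9265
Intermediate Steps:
U(S) = S (U(S) = S²/S = S)
(U(-3 + 0) - 82)*(-109) = ((-3 + 0) - 82)*(-109) = (-3 - 82)*(-109) = -85*(-109) = 9265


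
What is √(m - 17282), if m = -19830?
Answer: 2*I*√9278 ≈ 192.64*I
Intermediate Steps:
√(m - 17282) = √(-19830 - 17282) = √(-37112) = 2*I*√9278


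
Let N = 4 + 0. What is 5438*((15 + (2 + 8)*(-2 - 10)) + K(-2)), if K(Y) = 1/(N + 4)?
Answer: -2281241/4 ≈ -5.7031e+5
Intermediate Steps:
N = 4
K(Y) = ⅛ (K(Y) = 1/(4 + 4) = 1/8 = ⅛)
5438*((15 + (2 + 8)*(-2 - 10)) + K(-2)) = 5438*((15 + (2 + 8)*(-2 - 10)) + ⅛) = 5438*((15 + 10*(-12)) + ⅛) = 5438*((15 - 120) + ⅛) = 5438*(-105 + ⅛) = 5438*(-839/8) = -2281241/4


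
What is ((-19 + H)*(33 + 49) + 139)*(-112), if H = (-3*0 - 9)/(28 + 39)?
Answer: 10730832/67 ≈ 1.6016e+5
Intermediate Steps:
H = -9/67 (H = (0 - 9)/67 = -9*1/67 = -9/67 ≈ -0.13433)
((-19 + H)*(33 + 49) + 139)*(-112) = ((-19 - 9/67)*(33 + 49) + 139)*(-112) = (-1282/67*82 + 139)*(-112) = (-105124/67 + 139)*(-112) = -95811/67*(-112) = 10730832/67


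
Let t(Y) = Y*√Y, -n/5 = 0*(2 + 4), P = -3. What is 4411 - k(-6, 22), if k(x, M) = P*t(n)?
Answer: 4411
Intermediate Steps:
n = 0 (n = -0*(2 + 4) = -0*6 = -5*0 = 0)
t(Y) = Y^(3/2)
k(x, M) = 0 (k(x, M) = -3*0^(3/2) = -3*0 = 0)
4411 - k(-6, 22) = 4411 - 1*0 = 4411 + 0 = 4411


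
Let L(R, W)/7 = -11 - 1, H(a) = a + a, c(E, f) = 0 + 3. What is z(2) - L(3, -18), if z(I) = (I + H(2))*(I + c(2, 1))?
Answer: 114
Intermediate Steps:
c(E, f) = 3
H(a) = 2*a
L(R, W) = -84 (L(R, W) = 7*(-11 - 1) = 7*(-12) = -84)
z(I) = (3 + I)*(4 + I) (z(I) = (I + 2*2)*(I + 3) = (I + 4)*(3 + I) = (4 + I)*(3 + I) = (3 + I)*(4 + I))
z(2) - L(3, -18) = (12 + 2**2 + 7*2) - 1*(-84) = (12 + 4 + 14) + 84 = 30 + 84 = 114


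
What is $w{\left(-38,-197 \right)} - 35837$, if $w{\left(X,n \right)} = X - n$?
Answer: $-35678$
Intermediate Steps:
$w{\left(-38,-197 \right)} - 35837 = \left(-38 - -197\right) - 35837 = \left(-38 + 197\right) - 35837 = 159 - 35837 = -35678$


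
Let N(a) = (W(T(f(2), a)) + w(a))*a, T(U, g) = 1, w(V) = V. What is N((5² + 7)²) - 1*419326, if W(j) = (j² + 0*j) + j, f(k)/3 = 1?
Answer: 631298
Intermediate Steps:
f(k) = 3 (f(k) = 3*1 = 3)
W(j) = j + j² (W(j) = (j² + 0) + j = j² + j = j + j²)
N(a) = a*(2 + a) (N(a) = (1*(1 + 1) + a)*a = (1*2 + a)*a = (2 + a)*a = a*(2 + a))
N((5² + 7)²) - 1*419326 = (5² + 7)²*(2 + (5² + 7)²) - 1*419326 = (25 + 7)²*(2 + (25 + 7)²) - 419326 = 32²*(2 + 32²) - 419326 = 1024*(2 + 1024) - 419326 = 1024*1026 - 419326 = 1050624 - 419326 = 631298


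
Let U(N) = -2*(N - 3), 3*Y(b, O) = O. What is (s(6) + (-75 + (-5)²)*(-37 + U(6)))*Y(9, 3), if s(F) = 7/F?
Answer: 12907/6 ≈ 2151.2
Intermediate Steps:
Y(b, O) = O/3
U(N) = 6 - 2*N (U(N) = -2*(-3 + N) = 6 - 2*N)
(s(6) + (-75 + (-5)²)*(-37 + U(6)))*Y(9, 3) = (7/6 + (-75 + (-5)²)*(-37 + (6 - 2*6)))*((⅓)*3) = (7*(⅙) + (-75 + 25)*(-37 + (6 - 12)))*1 = (7/6 - 50*(-37 - 6))*1 = (7/6 - 50*(-43))*1 = (7/6 + 2150)*1 = (12907/6)*1 = 12907/6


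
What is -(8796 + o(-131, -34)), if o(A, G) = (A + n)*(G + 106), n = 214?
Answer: -14772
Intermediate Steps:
o(A, G) = (106 + G)*(214 + A) (o(A, G) = (A + 214)*(G + 106) = (214 + A)*(106 + G) = (106 + G)*(214 + A))
-(8796 + o(-131, -34)) = -(8796 + (22684 + 106*(-131) + 214*(-34) - 131*(-34))) = -(8796 + (22684 - 13886 - 7276 + 4454)) = -(8796 + 5976) = -1*14772 = -14772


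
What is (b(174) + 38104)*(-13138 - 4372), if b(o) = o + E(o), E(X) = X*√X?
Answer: -670247780 - 3046740*√174 ≈ -7.1044e+8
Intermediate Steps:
E(X) = X^(3/2)
b(o) = o + o^(3/2)
(b(174) + 38104)*(-13138 - 4372) = ((174 + 174^(3/2)) + 38104)*(-13138 - 4372) = ((174 + 174*√174) + 38104)*(-17510) = (38278 + 174*√174)*(-17510) = -670247780 - 3046740*√174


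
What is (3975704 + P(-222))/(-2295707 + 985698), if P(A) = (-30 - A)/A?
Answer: -147101016/48470333 ≈ -3.0349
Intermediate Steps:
P(A) = (-30 - A)/A
(3975704 + P(-222))/(-2295707 + 985698) = (3975704 + (-30 - 1*(-222))/(-222))/(-2295707 + 985698) = (3975704 - (-30 + 222)/222)/(-1310009) = (3975704 - 1/222*192)*(-1/1310009) = (3975704 - 32/37)*(-1/1310009) = (147101016/37)*(-1/1310009) = -147101016/48470333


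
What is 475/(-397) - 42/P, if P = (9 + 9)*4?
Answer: -8479/4764 ≈ -1.7798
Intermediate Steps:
P = 72 (P = 18*4 = 72)
475/(-397) - 42/P = 475/(-397) - 42/72 = 475*(-1/397) - 42*1/72 = -475/397 - 7/12 = -8479/4764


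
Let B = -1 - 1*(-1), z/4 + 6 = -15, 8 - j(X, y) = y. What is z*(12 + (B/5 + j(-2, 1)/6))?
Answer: -1106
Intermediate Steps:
j(X, y) = 8 - y
z = -84 (z = -24 + 4*(-15) = -24 - 60 = -84)
B = 0 (B = -1 + 1 = 0)
z*(12 + (B/5 + j(-2, 1)/6)) = -84*(12 + (0/5 + (8 - 1*1)/6)) = -84*(12 + (0*(⅕) + (8 - 1)*(⅙))) = -84*(12 + (0 + 7*(⅙))) = -84*(12 + (0 + 7/6)) = -84*(12 + 7/6) = -84*79/6 = -1106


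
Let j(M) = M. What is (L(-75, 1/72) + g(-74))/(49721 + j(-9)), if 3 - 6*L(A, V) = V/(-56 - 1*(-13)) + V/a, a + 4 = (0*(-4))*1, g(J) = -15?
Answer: -1077361/3693800448 ≈ -0.00029167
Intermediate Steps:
a = -4 (a = -4 + (0*(-4))*1 = -4 + 0*1 = -4 + 0 = -4)
L(A, V) = ½ + 47*V/1032 (L(A, V) = ½ - (V/(-56 - 1*(-13)) + V/(-4))/6 = ½ - (V/(-56 + 13) + V*(-¼))/6 = ½ - (V/(-43) - V/4)/6 = ½ - (V*(-1/43) - V/4)/6 = ½ - (-V/43 - V/4)/6 = ½ - (-47)*V/1032 = ½ + 47*V/1032)
(L(-75, 1/72) + g(-74))/(49721 + j(-9)) = ((½ + (47/1032)/72) - 15)/(49721 - 9) = ((½ + (47/1032)*(1/72)) - 15)/49712 = ((½ + 47/74304) - 15)*(1/49712) = (37199/74304 - 15)*(1/49712) = -1077361/74304*1/49712 = -1077361/3693800448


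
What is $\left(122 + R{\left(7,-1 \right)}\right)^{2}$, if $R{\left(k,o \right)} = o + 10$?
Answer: $17161$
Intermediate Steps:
$R{\left(k,o \right)} = 10 + o$
$\left(122 + R{\left(7,-1 \right)}\right)^{2} = \left(122 + \left(10 - 1\right)\right)^{2} = \left(122 + 9\right)^{2} = 131^{2} = 17161$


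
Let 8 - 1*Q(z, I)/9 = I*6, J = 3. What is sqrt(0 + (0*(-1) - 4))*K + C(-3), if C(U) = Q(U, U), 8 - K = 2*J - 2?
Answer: 234 + 8*I ≈ 234.0 + 8.0*I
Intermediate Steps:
K = 4 (K = 8 - (2*3 - 2) = 8 - (6 - 2) = 8 - 1*4 = 8 - 4 = 4)
Q(z, I) = 72 - 54*I (Q(z, I) = 72 - 9*I*6 = 72 - 54*I)
C(U) = 72 - 54*U
sqrt(0 + (0*(-1) - 4))*K + C(-3) = sqrt(0 + (0*(-1) - 4))*4 + (72 - 54*(-3)) = sqrt(0 + (0 - 4))*4 + (72 + 162) = sqrt(0 - 4)*4 + 234 = sqrt(-4)*4 + 234 = (2*I)*4 + 234 = 8*I + 234 = 234 + 8*I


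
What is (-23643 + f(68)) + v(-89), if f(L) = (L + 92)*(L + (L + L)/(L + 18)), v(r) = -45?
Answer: -539864/43 ≈ -12555.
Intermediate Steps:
f(L) = (92 + L)*(L + 2*L/(18 + L)) (f(L) = (92 + L)*(L + (2*L)/(18 + L)) = (92 + L)*(L + 2*L/(18 + L)))
(-23643 + f(68)) + v(-89) = (-23643 + 68*(1840 + 68² + 112*68)/(18 + 68)) - 45 = (-23643 + 68*(1840 + 4624 + 7616)/86) - 45 = (-23643 + 68*(1/86)*14080) - 45 = (-23643 + 478720/43) - 45 = -537929/43 - 45 = -539864/43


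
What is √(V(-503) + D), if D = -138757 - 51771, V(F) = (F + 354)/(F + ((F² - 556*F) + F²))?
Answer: I*√117462863897264459/785183 ≈ 436.5*I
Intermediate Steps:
V(F) = (354 + F)/(-555*F + 2*F²) (V(F) = (354 + F)/(F + (-556*F + 2*F²)) = (354 + F)/(-555*F + 2*F²))
D = -190528
√(V(-503) + D) = √((354 - 503)/((-503)*(-555 + 2*(-503))) - 190528) = √(-1/503*(-149)/(-555 - 1006) - 190528) = √(-1/503*(-149)/(-1561) - 190528) = √(-1/503*(-1/1561)*(-149) - 190528) = √(-149/785183 - 190528) = √(-149599346773/785183) = I*√117462863897264459/785183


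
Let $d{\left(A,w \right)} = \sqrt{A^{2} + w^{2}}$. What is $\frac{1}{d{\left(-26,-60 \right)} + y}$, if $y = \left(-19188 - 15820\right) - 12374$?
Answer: $- \frac{23691}{1122524824} - \frac{\sqrt{1069}}{1122524824} \approx -2.1134 \cdot 10^{-5}$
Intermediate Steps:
$y = -47382$ ($y = -35008 - 12374 = -47382$)
$\frac{1}{d{\left(-26,-60 \right)} + y} = \frac{1}{\sqrt{\left(-26\right)^{2} + \left(-60\right)^{2}} - 47382} = \frac{1}{\sqrt{676 + 3600} - 47382} = \frac{1}{\sqrt{4276} - 47382} = \frac{1}{2 \sqrt{1069} - 47382} = \frac{1}{-47382 + 2 \sqrt{1069}}$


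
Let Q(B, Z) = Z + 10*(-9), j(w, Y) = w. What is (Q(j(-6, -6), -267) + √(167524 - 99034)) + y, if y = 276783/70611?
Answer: -8310448/23537 + 3*√7610 ≈ -91.374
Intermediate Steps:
y = 92261/23537 (y = 276783*(1/70611) = 92261/23537 ≈ 3.9198)
Q(B, Z) = -90 + Z (Q(B, Z) = Z - 90 = -90 + Z)
(Q(j(-6, -6), -267) + √(167524 - 99034)) + y = ((-90 - 267) + √(167524 - 99034)) + 92261/23537 = (-357 + √68490) + 92261/23537 = (-357 + 3*√7610) + 92261/23537 = -8310448/23537 + 3*√7610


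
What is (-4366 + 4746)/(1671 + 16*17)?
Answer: 380/1943 ≈ 0.19557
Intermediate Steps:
(-4366 + 4746)/(1671 + 16*17) = 380/(1671 + 272) = 380/1943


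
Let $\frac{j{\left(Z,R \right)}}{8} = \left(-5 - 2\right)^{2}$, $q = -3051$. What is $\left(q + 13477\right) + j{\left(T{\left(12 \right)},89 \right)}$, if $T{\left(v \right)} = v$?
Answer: $10818$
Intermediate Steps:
$j{\left(Z,R \right)} = 392$ ($j{\left(Z,R \right)} = 8 \left(-5 - 2\right)^{2} = 8 \left(-7\right)^{2} = 8 \cdot 49 = 392$)
$\left(q + 13477\right) + j{\left(T{\left(12 \right)},89 \right)} = \left(-3051 + 13477\right) + 392 = 10426 + 392 = 10818$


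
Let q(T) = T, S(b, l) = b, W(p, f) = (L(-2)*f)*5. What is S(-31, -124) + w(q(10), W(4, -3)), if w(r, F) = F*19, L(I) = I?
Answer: 539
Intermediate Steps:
W(p, f) = -10*f (W(p, f) = -2*f*5 = -10*f)
w(r, F) = 19*F
S(-31, -124) + w(q(10), W(4, -3)) = -31 + 19*(-10*(-3)) = -31 + 19*30 = -31 + 570 = 539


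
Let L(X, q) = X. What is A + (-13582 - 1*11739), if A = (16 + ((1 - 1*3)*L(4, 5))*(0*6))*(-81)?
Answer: -26617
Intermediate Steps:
A = -1296 (A = (16 + ((1 - 1*3)*4)*(0*6))*(-81) = (16 + ((1 - 3)*4)*0)*(-81) = (16 - 2*4*0)*(-81) = (16 - 8*0)*(-81) = (16 + 0)*(-81) = 16*(-81) = -1296)
A + (-13582 - 1*11739) = -1296 + (-13582 - 1*11739) = -1296 + (-13582 - 11739) = -1296 - 25321 = -26617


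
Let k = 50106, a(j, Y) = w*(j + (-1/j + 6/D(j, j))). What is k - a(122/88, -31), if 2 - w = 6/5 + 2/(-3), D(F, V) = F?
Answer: 30560193/610 ≈ 50099.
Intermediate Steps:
w = 22/15 (w = 2 - (6/5 + 2/(-3)) = 2 - (6*(⅕) + 2*(-⅓)) = 2 - (6/5 - ⅔) = 2 - 1*8/15 = 2 - 8/15 = 22/15 ≈ 1.4667)
a(j, Y) = 22/(3*j) + 22*j/15 (a(j, Y) = 22*(j + (-1/j + 6/j))/15 = 22*(j + 5/j)/15 = 22/(3*j) + 22*j/15)
k - a(122/88, -31) = 50106 - 22*(5 + (122/88)²)/(15*(122/88)) = 50106 - 22*(5 + (122*(1/88))²)/(15*(122*(1/88))) = 50106 - 22*(5 + (61/44)²)/(15*61/44) = 50106 - 22*44*(5 + 3721/1936)/(15*61) = 50106 - 22*44*13401/(15*61*1936) = 50106 - 1*4467/610 = 50106 - 4467/610 = 30560193/610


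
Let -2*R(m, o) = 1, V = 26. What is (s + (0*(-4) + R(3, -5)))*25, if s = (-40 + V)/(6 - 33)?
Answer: 25/54 ≈ 0.46296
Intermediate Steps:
R(m, o) = -1/2 (R(m, o) = -1/2*1 = -1/2)
s = 14/27 (s = (-40 + 26)/(6 - 33) = -14/(-27) = -14*(-1/27) = 14/27 ≈ 0.51852)
(s + (0*(-4) + R(3, -5)))*25 = (14/27 + (0*(-4) - 1/2))*25 = (14/27 + (0 - 1/2))*25 = (14/27 - 1/2)*25 = (1/54)*25 = 25/54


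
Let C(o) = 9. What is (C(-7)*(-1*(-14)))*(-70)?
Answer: -8820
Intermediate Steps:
(C(-7)*(-1*(-14)))*(-70) = (9*(-1*(-14)))*(-70) = (9*14)*(-70) = 126*(-70) = -8820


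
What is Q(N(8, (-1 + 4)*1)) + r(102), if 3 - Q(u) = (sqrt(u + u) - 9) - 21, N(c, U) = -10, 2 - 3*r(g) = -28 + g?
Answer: 9 - 2*I*sqrt(5) ≈ 9.0 - 4.4721*I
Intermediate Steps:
r(g) = 10 - g/3 (r(g) = 2/3 - (-28 + g)/3 = 2/3 + (28/3 - g/3) = 10 - g/3)
Q(u) = 33 - sqrt(2)*sqrt(u) (Q(u) = 3 - ((sqrt(u + u) - 9) - 21) = 3 - ((sqrt(2*u) - 9) - 21) = 3 - ((sqrt(2)*sqrt(u) - 9) - 21) = 3 - ((-9 + sqrt(2)*sqrt(u)) - 21) = 3 - (-30 + sqrt(2)*sqrt(u)) = 3 + (30 - sqrt(2)*sqrt(u)) = 33 - sqrt(2)*sqrt(u))
Q(N(8, (-1 + 4)*1)) + r(102) = (33 - sqrt(2)*sqrt(-10)) + (10 - 1/3*102) = (33 - sqrt(2)*I*sqrt(10)) + (10 - 34) = (33 - 2*I*sqrt(5)) - 24 = 9 - 2*I*sqrt(5)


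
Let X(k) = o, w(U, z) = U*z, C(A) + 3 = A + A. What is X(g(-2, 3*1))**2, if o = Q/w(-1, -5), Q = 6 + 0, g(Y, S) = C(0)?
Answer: 36/25 ≈ 1.4400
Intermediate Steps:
C(A) = -3 + 2*A (C(A) = -3 + (A + A) = -3 + 2*A)
g(Y, S) = -3 (g(Y, S) = -3 + 2*0 = -3 + 0 = -3)
Q = 6
o = 6/5 (o = 6/((-1*(-5))) = 6/5 ≈ 1.2000)
X(k) = 6/5
X(g(-2, 3*1))**2 = (6/5)**2 = 36/25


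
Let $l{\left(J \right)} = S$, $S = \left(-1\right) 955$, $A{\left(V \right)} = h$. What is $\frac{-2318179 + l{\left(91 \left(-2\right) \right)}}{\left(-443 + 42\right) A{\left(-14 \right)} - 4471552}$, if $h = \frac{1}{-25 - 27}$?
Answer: $\frac{120594968}{232520303} \approx 0.51864$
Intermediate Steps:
$h = - \frac{1}{52}$ ($h = \frac{1}{-52} = - \frac{1}{52} \approx -0.019231$)
$A{\left(V \right)} = - \frac{1}{52}$
$S = -955$
$l{\left(J \right)} = -955$
$\frac{-2318179 + l{\left(91 \left(-2\right) \right)}}{\left(-443 + 42\right) A{\left(-14 \right)} - 4471552} = \frac{-2318179 - 955}{\left(-443 + 42\right) \left(- \frac{1}{52}\right) - 4471552} = - \frac{2319134}{\left(-401\right) \left(- \frac{1}{52}\right) - 4471552} = - \frac{2319134}{\frac{401}{52} - 4471552} = - \frac{2319134}{- \frac{232520303}{52}} = \left(-2319134\right) \left(- \frac{52}{232520303}\right) = \frac{120594968}{232520303}$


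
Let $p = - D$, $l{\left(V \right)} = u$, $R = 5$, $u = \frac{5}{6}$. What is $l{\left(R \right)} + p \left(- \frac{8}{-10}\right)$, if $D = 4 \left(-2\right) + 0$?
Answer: $\frac{217}{30} \approx 7.2333$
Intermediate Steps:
$D = -8$ ($D = -8 + 0 = -8$)
$u = \frac{5}{6}$ ($u = 5 \cdot \frac{1}{6} = \frac{5}{6} \approx 0.83333$)
$l{\left(V \right)} = \frac{5}{6}$
$p = 8$ ($p = \left(-1\right) \left(-8\right) = 8$)
$l{\left(R \right)} + p \left(- \frac{8}{-10}\right) = \frac{5}{6} + 8 \left(- \frac{8}{-10}\right) = \frac{5}{6} + 8 \left(\left(-8\right) \left(- \frac{1}{10}\right)\right) = \frac{5}{6} + 8 \cdot \frac{4}{5} = \frac{5}{6} + \frac{32}{5} = \frac{217}{30}$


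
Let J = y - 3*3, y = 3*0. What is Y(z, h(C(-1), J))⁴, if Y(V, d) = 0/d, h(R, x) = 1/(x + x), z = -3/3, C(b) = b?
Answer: 0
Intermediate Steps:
y = 0
z = -1 (z = -3*⅓ = -1)
J = -9 (J = 0 - 3*3 = 0 - 1*9 = 0 - 9 = -9)
h(R, x) = 1/(2*x)
Y(V, d) = 0
Y(z, h(C(-1), J))⁴ = 0⁴ = 0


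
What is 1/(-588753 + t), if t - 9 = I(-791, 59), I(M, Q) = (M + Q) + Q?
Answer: -1/589417 ≈ -1.6966e-6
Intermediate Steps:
I(M, Q) = M + 2*Q
t = -664 (t = 9 + (-791 + 2*59) = 9 + (-791 + 118) = 9 - 673 = -664)
1/(-588753 + t) = 1/(-588753 - 664) = 1/(-589417) = -1/589417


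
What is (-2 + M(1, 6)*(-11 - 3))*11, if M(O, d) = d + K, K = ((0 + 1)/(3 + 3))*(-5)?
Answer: -2453/3 ≈ -817.67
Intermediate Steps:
K = -⅚ (K = (1/6)*(-5) = (1*(⅙))*(-5) = (⅙)*(-5) = -⅚ ≈ -0.83333)
M(O, d) = -⅚ + d (M(O, d) = d - ⅚ = -⅚ + d)
(-2 + M(1, 6)*(-11 - 3))*11 = (-2 + (-⅚ + 6)*(-11 - 3))*11 = (-2 + (31/6)*(-14))*11 = (-2 - 217/3)*11 = -223/3*11 = -2453/3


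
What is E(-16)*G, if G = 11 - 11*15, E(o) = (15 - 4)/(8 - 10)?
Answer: 847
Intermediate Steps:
E(o) = -11/2 (E(o) = 11/(-2) = 11*(-1/2) = -11/2)
G = -154 (G = 11 - 165 = -154)
E(-16)*G = -11/2*(-154) = 847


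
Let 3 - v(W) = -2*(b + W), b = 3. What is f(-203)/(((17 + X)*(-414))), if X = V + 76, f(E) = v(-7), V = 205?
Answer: 5/123372 ≈ 4.0528e-5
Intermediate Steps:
v(W) = 9 + 2*W (v(W) = 3 - (-2)*(3 + W) = 3 - (-6 - 2*W) = 3 + (6 + 2*W) = 9 + 2*W)
f(E) = -5 (f(E) = 9 + 2*(-7) = 9 - 14 = -5)
X = 281 (X = 205 + 76 = 281)
f(-203)/(((17 + X)*(-414))) = -5*(-1/(414*(17 + 281))) = -5/(298*(-414)) = -5/(-123372) = -5*(-1/123372) = 5/123372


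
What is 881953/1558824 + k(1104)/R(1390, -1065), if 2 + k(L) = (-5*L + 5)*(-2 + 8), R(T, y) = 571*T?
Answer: 324206336381/618611510280 ≈ 0.52409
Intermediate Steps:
k(L) = 28 - 30*L (k(L) = -2 + (-5*L + 5)*(-2 + 8) = -2 + (5 - 5*L)*6 = -2 + (30 - 30*L) = 28 - 30*L)
881953/1558824 + k(1104)/R(1390, -1065) = 881953/1558824 + (28 - 30*1104)/((571*1390)) = 881953*(1/1558824) + (28 - 33120)/793690 = 881953/1558824 - 33092*1/793690 = 881953/1558824 - 16546/396845 = 324206336381/618611510280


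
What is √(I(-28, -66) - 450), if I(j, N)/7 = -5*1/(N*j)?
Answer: I*√7841130/132 ≈ 21.214*I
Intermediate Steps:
I(j, N) = -35/(N*j) (I(j, N) = 7*(-5*1/(N*j)) = 7*(-5/(N*j)) = -35/(N*j))
√(I(-28, -66) - 450) = √(-35/(-66*(-28)) - 450) = √(-35*(-1/66)*(-1/28) - 450) = √(-5/264 - 450) = √(-118805/264) = I*√7841130/132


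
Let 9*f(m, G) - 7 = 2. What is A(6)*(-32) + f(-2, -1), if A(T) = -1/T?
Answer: 19/3 ≈ 6.3333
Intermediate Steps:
f(m, G) = 1 (f(m, G) = 7/9 + (⅑)*2 = 7/9 + 2/9 = 1)
A(6)*(-32) + f(-2, -1) = -1/6*(-32) + 1 = -1*⅙*(-32) + 1 = -⅙*(-32) + 1 = 16/3 + 1 = 19/3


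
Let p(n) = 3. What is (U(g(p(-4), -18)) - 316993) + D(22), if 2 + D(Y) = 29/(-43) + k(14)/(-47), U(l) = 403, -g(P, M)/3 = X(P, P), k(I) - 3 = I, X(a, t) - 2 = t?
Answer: -639834526/2021 ≈ -3.1659e+5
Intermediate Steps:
X(a, t) = 2 + t
k(I) = 3 + I
g(P, M) = -6 - 3*P (g(P, M) = -3*(2 + P) = -6 - 3*P)
D(Y) = -6136/2021 (D(Y) = -2 + (29/(-43) + (3 + 14)/(-47)) = -2 + (29*(-1/43) + 17*(-1/47)) = -2 + (-29/43 - 17/47) = -2 - 2094/2021 = -6136/2021)
(U(g(p(-4), -18)) - 316993) + D(22) = (403 - 316993) - 6136/2021 = -316590 - 6136/2021 = -639834526/2021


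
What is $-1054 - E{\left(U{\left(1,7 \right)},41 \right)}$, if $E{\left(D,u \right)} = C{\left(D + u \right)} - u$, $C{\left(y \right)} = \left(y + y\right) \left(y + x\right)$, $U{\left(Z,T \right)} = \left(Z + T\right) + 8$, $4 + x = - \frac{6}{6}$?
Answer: $-6941$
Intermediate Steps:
$x = -5$ ($x = -4 - \frac{6}{6} = -4 - 1 = -5$)
$U{\left(Z,T \right)} = 8 + T + Z$ ($U{\left(Z,T \right)} = \left(T + Z\right) + 8 = 8 + T + Z$)
$C{\left(y \right)} = 2 y \left(-5 + y\right)$ ($C{\left(y \right)} = \left(y + y\right) \left(y - 5\right) = 2 y \left(-5 + y\right)$)
$E{\left(D,u \right)} = - u + 2 \left(D + u\right) \left(-5 + D + u\right)$ ($E{\left(D,u \right)} = 2 \left(D + u\right) \left(-5 + \left(D + u\right)\right) - u = 2 \left(D + u\right) \left(-5 + D + u\right) - u = - u + 2 \left(D + u\right) \left(-5 + D + u\right)$)
$-1054 - E{\left(U{\left(1,7 \right)},41 \right)} = -1054 - \left(\left(-1\right) 41 + 2 \left(\left(8 + 7 + 1\right) + 41\right) \left(-5 + \left(8 + 7 + 1\right) + 41\right)\right) = -1054 - \left(-41 + 2 \left(16 + 41\right) \left(-5 + 16 + 41\right)\right) = -1054 - \left(-41 + 2 \cdot 57 \cdot 52\right) = -1054 - \left(-41 + 5928\right) = -1054 - 5887 = -6941$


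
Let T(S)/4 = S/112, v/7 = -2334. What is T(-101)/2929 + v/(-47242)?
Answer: 6609607/19180252 ≈ 0.34460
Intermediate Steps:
v = -16338 (v = 7*(-2334) = -16338)
T(S) = S/28 (T(S) = 4*(S/112) = S/28)
T(-101)/2929 + v/(-47242) = ((1/28)*(-101))/2929 - 16338/(-47242) = -101/28*1/2929 - 16338*(-1/47242) = -1/812 + 8169/23621 = 6609607/19180252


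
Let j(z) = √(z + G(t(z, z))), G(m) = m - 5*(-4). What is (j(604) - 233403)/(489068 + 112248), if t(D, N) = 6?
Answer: -233403/601316 + 3*√70/601316 ≈ -0.38811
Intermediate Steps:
G(m) = 20 + m (G(m) = m + 20 = 20 + m)
j(z) = √(26 + z) (j(z) = √(z + (20 + 6)) = √(z + 26) = √(26 + z))
(j(604) - 233403)/(489068 + 112248) = (√(26 + 604) - 233403)/(489068 + 112248) = (√630 - 233403)/601316 = (3*√70 - 233403)*(1/601316) = (-233403 + 3*√70)*(1/601316) = -233403/601316 + 3*√70/601316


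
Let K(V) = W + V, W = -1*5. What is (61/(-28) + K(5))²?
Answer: 3721/784 ≈ 4.7462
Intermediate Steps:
W = -5
K(V) = -5 + V
(61/(-28) + K(5))² = (61/(-28) + (-5 + 5))² = (61*(-1/28) + 0)² = (-61/28 + 0)² = (-61/28)² = 3721/784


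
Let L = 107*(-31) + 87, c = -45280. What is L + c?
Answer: -48510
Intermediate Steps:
L = -3230 (L = -3317 + 87 = -3230)
L + c = -3230 - 45280 = -48510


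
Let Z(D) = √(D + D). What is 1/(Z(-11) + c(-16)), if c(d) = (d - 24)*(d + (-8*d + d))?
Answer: -1920/7372811 - I*√22/14745622 ≈ -0.00026042 - 3.1809e-7*I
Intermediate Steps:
c(d) = -6*d*(-24 + d) (c(d) = (-24 + d)*(d - 7*d) = (-24 + d)*(-6*d) = -6*d*(-24 + d))
Z(D) = √2*√D (Z(D) = √(2*D) = √2*√D)
1/(Z(-11) + c(-16)) = 1/(√2*√(-11) + 6*(-16)*(24 - 1*(-16))) = 1/(√2*(I*√11) + 6*(-16)*(24 + 16)) = 1/(I*√22 + 6*(-16)*40) = 1/(I*√22 - 3840) = 1/(-3840 + I*√22)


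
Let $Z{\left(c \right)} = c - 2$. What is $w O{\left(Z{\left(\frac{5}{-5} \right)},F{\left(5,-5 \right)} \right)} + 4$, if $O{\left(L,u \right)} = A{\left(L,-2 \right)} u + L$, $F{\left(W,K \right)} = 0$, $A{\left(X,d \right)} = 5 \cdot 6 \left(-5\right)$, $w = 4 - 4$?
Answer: $4$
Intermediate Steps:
$w = 0$
$A{\left(X,d \right)} = -150$ ($A{\left(X,d \right)} = 30 \left(-5\right) = -150$)
$Z{\left(c \right)} = -2 + c$ ($Z{\left(c \right)} = c - 2 = -2 + c$)
$O{\left(L,u \right)} = L - 150 u$ ($O{\left(L,u \right)} = - 150 u + L = L - 150 u$)
$w O{\left(Z{\left(\frac{5}{-5} \right)},F{\left(5,-5 \right)} \right)} + 4 = 0 \left(\left(-2 + \frac{5}{-5}\right) - 0\right) + 4 = 0 \left(\left(-2 + 5 \left(- \frac{1}{5}\right)\right) + 0\right) + 4 = 0 \left(\left(-2 - 1\right) + 0\right) + 4 = 0 \left(-3 + 0\right) + 4 = 0 \left(-3\right) + 4 = 0 + 4 = 4$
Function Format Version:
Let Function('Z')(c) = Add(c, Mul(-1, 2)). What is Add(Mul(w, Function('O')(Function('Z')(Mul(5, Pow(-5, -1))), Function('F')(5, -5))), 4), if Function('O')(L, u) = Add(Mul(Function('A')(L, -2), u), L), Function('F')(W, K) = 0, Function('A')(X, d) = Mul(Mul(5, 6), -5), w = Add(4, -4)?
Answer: 4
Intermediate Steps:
w = 0
Function('A')(X, d) = -150 (Function('A')(X, d) = Mul(30, -5) = -150)
Function('Z')(c) = Add(-2, c) (Function('Z')(c) = Add(c, -2) = Add(-2, c))
Function('O')(L, u) = Add(L, Mul(-150, u)) (Function('O')(L, u) = Add(Mul(-150, u), L) = Add(L, Mul(-150, u)))
Add(Mul(w, Function('O')(Function('Z')(Mul(5, Pow(-5, -1))), Function('F')(5, -5))), 4) = Add(Mul(0, Add(Add(-2, Mul(5, Pow(-5, -1))), Mul(-150, 0))), 4) = Add(Mul(0, Add(Add(-2, Mul(5, Rational(-1, 5))), 0)), 4) = Add(Mul(0, Add(Add(-2, -1), 0)), 4) = Add(Mul(0, Add(-3, 0)), 4) = Add(Mul(0, -3), 4) = Add(0, 4) = 4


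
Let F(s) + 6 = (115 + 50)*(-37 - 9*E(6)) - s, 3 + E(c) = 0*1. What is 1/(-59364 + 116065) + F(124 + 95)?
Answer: -106314374/56701 ≈ -1875.0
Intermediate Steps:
E(c) = -3 (E(c) = -3 + 0*1 = -3 + 0 = -3)
F(s) = -1656 - s (F(s) = -6 + ((115 + 50)*(-37 - 9*(-3)) - s) = -6 + (165*(-37 + 27) - s) = -6 + (165*(-10) - s) = -6 + (-1650 - s) = -1656 - s)
1/(-59364 + 116065) + F(124 + 95) = 1/(-59364 + 116065) + (-1656 - (124 + 95)) = 1/56701 + (-1656 - 1*219) = 1/56701 + (-1656 - 219) = 1/56701 - 1875 = -106314374/56701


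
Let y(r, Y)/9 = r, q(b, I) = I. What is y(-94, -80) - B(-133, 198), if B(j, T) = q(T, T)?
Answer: -1044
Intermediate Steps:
B(j, T) = T
y(r, Y) = 9*r
y(-94, -80) - B(-133, 198) = 9*(-94) - 1*198 = -846 - 198 = -1044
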